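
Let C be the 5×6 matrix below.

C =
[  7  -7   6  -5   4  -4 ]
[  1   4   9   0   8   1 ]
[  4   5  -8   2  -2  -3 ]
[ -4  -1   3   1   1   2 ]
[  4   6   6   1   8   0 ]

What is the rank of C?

5

Row reduce to echelon form.
R2 ← R2 − (1/7)·R1: [0, 5, 57/7, 5/7, 52/7, 11/7]
R3 ← R3 − (4/7)·R1: [0, 9, -80/7, 34/7, -30/7, -5/7]
R4 ← R4 + (4/7)·R1: [0, -5, 45/7, -13/7, 23/7, -2/7]
R5 ← R5 − (4/7)·R1: [0, 10, 18/7, 27/7, 40/7, 16/7]
R3 ← R3 − (9/5)·R2: [0, 0, -913/35, 25/7, -618/35, -124/35]
R4 ← R4 + R2: [0, 0, 102/7, -8/7, 75/7, 9/7]
R5 ← R5 − (2)·R2: [0, 0, -96/7, 17/7, -64/7, -6/7]
R4 ← R4 + (510/913)·R3: [0, 0, 0, 778/913, 777/913, -633/913]
R5 ← R5 − (480/913)·R3: [0, 0, 0, 503/913, 128/913, 918/913]
R5 ← R5 − (503/778)·R4: [0, 0, 0, 0, -319/778, 1131/778]
Echelon form has 5 nonzero rows, so rank(C) = 5.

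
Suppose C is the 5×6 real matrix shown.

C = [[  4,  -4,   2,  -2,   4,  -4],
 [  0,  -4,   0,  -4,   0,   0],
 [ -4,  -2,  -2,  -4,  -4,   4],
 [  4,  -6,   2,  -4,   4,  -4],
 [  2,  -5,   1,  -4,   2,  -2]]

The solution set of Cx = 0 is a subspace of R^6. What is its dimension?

4

Row reduce to echelon form.
R3 ← R3 + R1: [0, -6, 0, -6, 0, 0]
R4 ← R4 − R1: [0, -2, 0, -2, 0, 0]
R5 ← R5 − (1/2)·R1: [0, -3, 0, -3, 0, 0]
R3 ← R3 − (3/2)·R2: [0, 0, 0, 0, 0, 0]
R4 ← R4 − (1/2)·R2: [0, 0, 0, 0, 0, 0]
R5 ← R5 − (3/4)·R2: [0, 0, 0, 0, 0, 0]
2 nonzero rows, so rank(C) = 2.
C has 6 columns; by rank–nullity, nullity = 6 − 2 = 4.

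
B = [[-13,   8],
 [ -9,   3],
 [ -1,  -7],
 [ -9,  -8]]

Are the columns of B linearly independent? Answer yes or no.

Row reduce B to echelon form.
R2 ← R2 − (9/13)·R1: [0, -33/13]
R3 ← R3 − (1/13)·R1: [0, -99/13]
R4 ← R4 − (9/13)·R1: [0, -176/13]
R3 ← R3 − (3)·R2: [0, 0]
R4 ← R4 − (16/3)·R2: [0, 0]
2 pivots among 2 columns.
Every column is a pivot column, so the columns are linearly independent.

yes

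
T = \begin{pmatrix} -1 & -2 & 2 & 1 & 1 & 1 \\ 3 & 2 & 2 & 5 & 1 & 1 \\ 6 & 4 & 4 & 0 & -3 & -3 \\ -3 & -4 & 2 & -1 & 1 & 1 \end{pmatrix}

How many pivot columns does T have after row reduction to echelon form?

3

Row reduce to echelon form.
R2 ← R2 + (3)·R1: [0, -4, 8, 8, 4, 4]
R3 ← R3 + (6)·R1: [0, -8, 16, 6, 3, 3]
R4 ← R4 − (3)·R1: [0, 2, -4, -4, -2, -2]
R3 ← R3 − (2)·R2: [0, 0, 0, -10, -5, -5]
R4 ← R4 + (1/2)·R2: [0, 0, 0, 0, 0, 0]
Echelon form has 3 nonzero rows, so rank(T) = 3.
Each nonzero row contributes one pivot column: 3 pivot columns.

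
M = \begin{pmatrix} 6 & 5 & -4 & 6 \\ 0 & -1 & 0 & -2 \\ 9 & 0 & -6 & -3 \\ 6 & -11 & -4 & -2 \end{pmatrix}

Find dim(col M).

Row reduce to echelon form.
R3 ← R3 − (3/2)·R1: [0, -15/2, 0, -12]
R4 ← R4 − R1: [0, -16, 0, -8]
R3 ← R3 − (15/2)·R2: [0, 0, 0, 3]
R4 ← R4 − (16)·R2: [0, 0, 0, 24]
R4 ← R4 − (8)·R3: [0, 0, 0, 0]
Echelon form has 3 nonzero rows, so rank(M) = 3.
The column space has dimension equal to the rank: 3.

3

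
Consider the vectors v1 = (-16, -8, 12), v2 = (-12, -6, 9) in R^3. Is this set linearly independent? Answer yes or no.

no

Form the matrix with these vectors as rows and row reduce.
R2 ← R2 − (3/4)·R1: [0, 0, 0]
1 nonzero row, so the 2 vectors span a space of dimension 1.
Since 1 < 2, the vectors are linearly dependent.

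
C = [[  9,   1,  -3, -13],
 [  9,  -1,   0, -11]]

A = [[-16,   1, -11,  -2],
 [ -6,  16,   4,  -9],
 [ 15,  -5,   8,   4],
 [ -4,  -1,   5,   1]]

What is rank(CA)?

2

First compute CA:
[[-143,  53, -184, -52],
 [-94,   4, -158, -20]]
Now row reduce the product.
R2 ← R2 − (94/143)·R1: [0, -4410/143, -5298/143, 156/11]
2 nonzero rows, so rank(CA) = 2.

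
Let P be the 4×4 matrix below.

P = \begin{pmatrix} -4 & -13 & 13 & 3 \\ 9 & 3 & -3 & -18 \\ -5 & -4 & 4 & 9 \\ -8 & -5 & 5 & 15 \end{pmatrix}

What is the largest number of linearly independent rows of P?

2

Row reduce to echelon form.
R2 ← R2 + (9/4)·R1: [0, -105/4, 105/4, -45/4]
R3 ← R3 − (5/4)·R1: [0, 49/4, -49/4, 21/4]
R4 ← R4 − (2)·R1: [0, 21, -21, 9]
R3 ← R3 + (7/15)·R2: [0, 0, 0, 0]
R4 ← R4 + (4/5)·R2: [0, 0, 0, 0]
Echelon form has 2 nonzero rows, so rank(P) = 2.
The rank gives the maximum number of linearly independent rows: 2.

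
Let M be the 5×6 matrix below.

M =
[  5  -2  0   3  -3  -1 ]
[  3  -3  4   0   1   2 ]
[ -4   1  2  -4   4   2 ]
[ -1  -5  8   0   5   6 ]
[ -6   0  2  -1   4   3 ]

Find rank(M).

Row reduce to echelon form.
R2 ← R2 − (3/5)·R1: [0, -9/5, 4, -9/5, 14/5, 13/5]
R3 ← R3 + (4/5)·R1: [0, -3/5, 2, -8/5, 8/5, 6/5]
R4 ← R4 + (1/5)·R1: [0, -27/5, 8, 3/5, 22/5, 29/5]
R5 ← R5 + (6/5)·R1: [0, -12/5, 2, 13/5, 2/5, 9/5]
R3 ← R3 − (1/3)·R2: [0, 0, 2/3, -1, 2/3, 1/3]
R4 ← R4 − (3)·R2: [0, 0, -4, 6, -4, -2]
R5 ← R5 − (4/3)·R2: [0, 0, -10/3, 5, -10/3, -5/3]
R4 ← R4 + (6)·R3: [0, 0, 0, 0, 0, 0]
R5 ← R5 + (5)·R3: [0, 0, 0, 0, 0, 0]
Echelon form has 3 nonzero rows, so rank(M) = 3.

3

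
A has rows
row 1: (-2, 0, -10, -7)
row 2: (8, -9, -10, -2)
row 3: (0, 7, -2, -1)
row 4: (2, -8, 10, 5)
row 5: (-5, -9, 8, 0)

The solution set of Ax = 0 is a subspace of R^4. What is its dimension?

Row reduce to echelon form.
R2 ← R2 + (4)·R1: [0, -9, -50, -30]
R4 ← R4 + R1: [0, -8, 0, -2]
R5 ← R5 − (5/2)·R1: [0, -9, 33, 35/2]
R3 ← R3 + (7/9)·R2: [0, 0, -368/9, -73/3]
R4 ← R4 − (8/9)·R2: [0, 0, 400/9, 74/3]
R5 ← R5 − R2: [0, 0, 83, 95/2]
R4 ← R4 + (25/23)·R3: [0, 0, 0, -41/23]
R5 ← R5 + (747/368)·R3: [0, 0, 0, -697/368]
R5 ← R5 − (17/16)·R4: [0, 0, 0, 0]
4 nonzero rows, so rank(A) = 4.
A has 4 columns; by rank–nullity, nullity = 4 − 4 = 0.

0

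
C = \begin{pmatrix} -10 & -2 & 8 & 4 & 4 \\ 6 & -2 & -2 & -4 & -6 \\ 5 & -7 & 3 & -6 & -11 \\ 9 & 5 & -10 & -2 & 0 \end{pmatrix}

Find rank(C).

2

Row reduce to echelon form.
R2 ← R2 + (3/5)·R1: [0, -16/5, 14/5, -8/5, -18/5]
R3 ← R3 + (1/2)·R1: [0, -8, 7, -4, -9]
R4 ← R4 + (9/10)·R1: [0, 16/5, -14/5, 8/5, 18/5]
R3 ← R3 − (5/2)·R2: [0, 0, 0, 0, 0]
R4 ← R4 + R2: [0, 0, 0, 0, 0]
Echelon form has 2 nonzero rows, so rank(C) = 2.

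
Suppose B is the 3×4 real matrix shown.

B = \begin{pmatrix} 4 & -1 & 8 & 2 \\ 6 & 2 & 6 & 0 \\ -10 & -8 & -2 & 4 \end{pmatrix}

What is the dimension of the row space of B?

Row reduce to echelon form.
R2 ← R2 − (3/2)·R1: [0, 7/2, -6, -3]
R3 ← R3 + (5/2)·R1: [0, -21/2, 18, 9]
R3 ← R3 + (3)·R2: [0, 0, 0, 0]
Echelon form has 2 nonzero rows, so rank(B) = 2.
The row space has dimension equal to the rank: 2.

2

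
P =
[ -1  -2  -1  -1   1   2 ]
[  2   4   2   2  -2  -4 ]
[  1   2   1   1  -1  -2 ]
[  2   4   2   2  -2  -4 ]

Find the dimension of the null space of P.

5

Row reduce to echelon form.
R2 ← R2 + (2)·R1: [0, 0, 0, 0, 0, 0]
R3 ← R3 + R1: [0, 0, 0, 0, 0, 0]
R4 ← R4 + (2)·R1: [0, 0, 0, 0, 0, 0]
1 nonzero row, so rank(P) = 1.
P has 6 columns; by rank–nullity, nullity = 6 − 1 = 5.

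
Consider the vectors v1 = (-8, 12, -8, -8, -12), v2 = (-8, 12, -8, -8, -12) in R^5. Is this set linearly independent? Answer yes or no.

no

Form the matrix with these vectors as rows and row reduce.
R2 ← R2 − R1: [0, 0, 0, 0, 0]
1 nonzero row, so the 2 vectors span a space of dimension 1.
Since 1 < 2, the vectors are linearly dependent.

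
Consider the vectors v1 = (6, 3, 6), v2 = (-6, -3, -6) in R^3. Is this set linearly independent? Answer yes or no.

Form the matrix with these vectors as rows and row reduce.
R2 ← R2 + R1: [0, 0, 0]
1 nonzero row, so the 2 vectors span a space of dimension 1.
Since 1 < 2, the vectors are linearly dependent.

no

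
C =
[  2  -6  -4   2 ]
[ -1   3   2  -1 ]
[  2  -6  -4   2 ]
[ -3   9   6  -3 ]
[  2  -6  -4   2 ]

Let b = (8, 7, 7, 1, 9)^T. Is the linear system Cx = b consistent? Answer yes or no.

no

Row reduce the augmented matrix [C | b].
R2 ← R2 + (1/2)·R1: [0, 0, 0, 0, 11]
R3 ← R3 − R1: [0, 0, 0, 0, -1]
R4 ← R4 + (3/2)·R1: [0, 0, 0, 0, 13]
R5 ← R5 − R1: [0, 0, 0, 0, 1]
R3 ← R3 + (1/11)·R2: [0, 0, 0, 0, 0]
R4 ← R4 − (13/11)·R2: [0, 0, 0, 0, 0]
R5 ← R5 − (1/11)·R2: [0, 0, 0, 0, 0]
The echelon form has 2 nonzero rows; the last pivot sits in the augmented column, so rank(C) = 1 but rank([C|b]) = 2.
Since the ranks differ, the system is inconsistent.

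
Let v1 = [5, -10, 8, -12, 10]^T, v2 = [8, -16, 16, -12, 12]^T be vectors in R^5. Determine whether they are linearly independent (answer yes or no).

yes

Form the matrix with these vectors as rows and row reduce.
R2 ← R2 − (8/5)·R1: [0, 0, 16/5, 36/5, -4]
2 nonzero rows, so the 2 vectors span a space of dimension 2.
Since 2 = 2, the vectors are linearly independent.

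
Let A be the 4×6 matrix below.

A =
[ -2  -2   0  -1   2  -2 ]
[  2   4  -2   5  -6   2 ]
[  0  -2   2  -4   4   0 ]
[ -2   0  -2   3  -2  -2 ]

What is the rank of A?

2

Row reduce to echelon form.
R2 ← R2 + R1: [0, 2, -2, 4, -4, 0]
R4 ← R4 − R1: [0, 2, -2, 4, -4, 0]
R3 ← R3 + R2: [0, 0, 0, 0, 0, 0]
R4 ← R4 − R2: [0, 0, 0, 0, 0, 0]
Echelon form has 2 nonzero rows, so rank(A) = 2.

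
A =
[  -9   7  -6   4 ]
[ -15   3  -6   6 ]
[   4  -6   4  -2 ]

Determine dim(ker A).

Row reduce to echelon form.
R2 ← R2 − (5/3)·R1: [0, -26/3, 4, -2/3]
R3 ← R3 + (4/9)·R1: [0, -26/9, 4/3, -2/9]
R3 ← R3 − (1/3)·R2: [0, 0, 0, 0]
2 nonzero rows, so rank(A) = 2.
A has 4 columns; by rank–nullity, nullity = 4 − 2 = 2.

2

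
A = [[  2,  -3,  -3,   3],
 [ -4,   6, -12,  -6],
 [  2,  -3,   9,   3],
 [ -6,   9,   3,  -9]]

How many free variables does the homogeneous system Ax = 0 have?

Row reduce to echelon form.
R2 ← R2 + (2)·R1: [0, 0, -18, 0]
R3 ← R3 − R1: [0, 0, 12, 0]
R4 ← R4 + (3)·R1: [0, 0, -6, 0]
R3 ← R3 + (2/3)·R2: [0, 0, 0, 0]
R4 ← R4 − (1/3)·R2: [0, 0, 0, 0]
2 nonzero rows, so rank(A) = 2.
A has 4 columns; by rank–nullity, nullity = 4 − 2 = 2.

2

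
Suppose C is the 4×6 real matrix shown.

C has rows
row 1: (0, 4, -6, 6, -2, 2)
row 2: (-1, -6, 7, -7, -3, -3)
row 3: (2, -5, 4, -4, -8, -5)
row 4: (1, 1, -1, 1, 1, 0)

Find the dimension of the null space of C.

Row reduce to echelon form.
Swap R1 ↔ R2
R3 ← R3 + (2)·R1: [0, -17, 18, -18, -14, -11]
R4 ← R4 + R1: [0, -5, 6, -6, -2, -3]
R3 ← R3 + (17/4)·R2: [0, 0, -15/2, 15/2, -45/2, -5/2]
R4 ← R4 + (5/4)·R2: [0, 0, -3/2, 3/2, -9/2, -1/2]
R4 ← R4 − (1/5)·R3: [0, 0, 0, 0, 0, 0]
3 nonzero rows, so rank(C) = 3.
C has 6 columns; by rank–nullity, nullity = 6 − 3 = 3.

3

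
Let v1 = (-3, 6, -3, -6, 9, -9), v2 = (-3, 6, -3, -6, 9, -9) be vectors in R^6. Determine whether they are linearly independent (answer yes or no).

Form the matrix with these vectors as rows and row reduce.
R2 ← R2 − R1: [0, 0, 0, 0, 0, 0]
1 nonzero row, so the 2 vectors span a space of dimension 1.
Since 1 < 2, the vectors are linearly dependent.

no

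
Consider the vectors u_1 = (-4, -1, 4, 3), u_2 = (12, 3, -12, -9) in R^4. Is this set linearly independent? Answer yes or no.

no

Form the matrix with these vectors as rows and row reduce.
R2 ← R2 + (3)·R1: [0, 0, 0, 0]
1 nonzero row, so the 2 vectors span a space of dimension 1.
Since 1 < 2, the vectors are linearly dependent.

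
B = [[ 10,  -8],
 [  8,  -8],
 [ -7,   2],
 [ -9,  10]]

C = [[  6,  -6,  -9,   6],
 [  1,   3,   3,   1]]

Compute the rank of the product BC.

2

First compute BC:
[[ 52, -84, -114,  52],
 [ 40, -72, -96,  40],
 [-40,  48,  69, -40],
 [-44,  84, 111, -44]]
Now row reduce the product.
R2 ← R2 − (10/13)·R1: [0, -96/13, -108/13, 0]
R3 ← R3 + (10/13)·R1: [0, -216/13, -243/13, 0]
R4 ← R4 + (11/13)·R1: [0, 168/13, 189/13, 0]
R3 ← R3 − (9/4)·R2: [0, 0, 0, 0]
R4 ← R4 + (7/4)·R2: [0, 0, 0, 0]
2 nonzero rows, so rank(BC) = 2.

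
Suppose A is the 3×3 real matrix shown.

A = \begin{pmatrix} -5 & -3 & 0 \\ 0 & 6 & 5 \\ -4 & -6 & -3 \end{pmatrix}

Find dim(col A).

2

Row reduce to echelon form.
R3 ← R3 − (4/5)·R1: [0, -18/5, -3]
R3 ← R3 + (3/5)·R2: [0, 0, 0]
Echelon form has 2 nonzero rows, so rank(A) = 2.
The column space has dimension equal to the rank: 2.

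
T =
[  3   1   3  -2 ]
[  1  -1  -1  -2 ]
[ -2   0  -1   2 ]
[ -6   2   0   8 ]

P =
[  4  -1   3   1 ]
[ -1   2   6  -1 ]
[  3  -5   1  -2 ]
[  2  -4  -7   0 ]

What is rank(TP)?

First compute TP:
[[ 16,  -8,  32,  -4],
 [ -2,  10,  10,   4],
 [ -7,  -1, -21,   0],
 [-10, -22, -62,  -8]]
Now row reduce the product.
R2 ← R2 + (1/8)·R1: [0, 9, 14, 7/2]
R3 ← R3 + (7/16)·R1: [0, -9/2, -7, -7/4]
R4 ← R4 + (5/8)·R1: [0, -27, -42, -21/2]
R3 ← R3 + (1/2)·R2: [0, 0, 0, 0]
R4 ← R4 + (3)·R2: [0, 0, 0, 0]
2 nonzero rows, so rank(TP) = 2.

2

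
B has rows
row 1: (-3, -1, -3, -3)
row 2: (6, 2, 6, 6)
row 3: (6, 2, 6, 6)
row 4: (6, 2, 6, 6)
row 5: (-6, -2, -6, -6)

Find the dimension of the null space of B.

Row reduce to echelon form.
R2 ← R2 + (2)·R1: [0, 0, 0, 0]
R3 ← R3 + (2)·R1: [0, 0, 0, 0]
R4 ← R4 + (2)·R1: [0, 0, 0, 0]
R5 ← R5 − (2)·R1: [0, 0, 0, 0]
1 nonzero row, so rank(B) = 1.
B has 4 columns; by rank–nullity, nullity = 4 − 1 = 3.

3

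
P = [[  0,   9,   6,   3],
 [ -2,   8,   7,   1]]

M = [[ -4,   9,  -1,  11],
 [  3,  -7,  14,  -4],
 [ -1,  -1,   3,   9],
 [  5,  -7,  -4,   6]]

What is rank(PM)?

2

First compute PM:
[[ 36, -90, 132,  36],
 [ 30, -88, 131,  15]]
Now row reduce the product.
R2 ← R2 − (5/6)·R1: [0, -13, 21, -15]
2 nonzero rows, so rank(PM) = 2.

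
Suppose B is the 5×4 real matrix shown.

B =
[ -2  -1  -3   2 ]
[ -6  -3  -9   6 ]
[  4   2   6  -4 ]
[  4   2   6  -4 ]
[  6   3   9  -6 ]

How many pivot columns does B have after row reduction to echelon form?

Row reduce to echelon form.
R2 ← R2 − (3)·R1: [0, 0, 0, 0]
R3 ← R3 + (2)·R1: [0, 0, 0, 0]
R4 ← R4 + (2)·R1: [0, 0, 0, 0]
R5 ← R5 + (3)·R1: [0, 0, 0, 0]
Echelon form has 1 nonzero row, so rank(B) = 1.
Each nonzero row contributes one pivot column: 1 pivot columns.

1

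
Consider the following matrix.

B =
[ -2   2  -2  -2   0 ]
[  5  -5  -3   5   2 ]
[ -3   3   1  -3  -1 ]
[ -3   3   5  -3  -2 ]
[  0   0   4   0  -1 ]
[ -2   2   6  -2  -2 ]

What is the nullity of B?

Row reduce to echelon form.
R2 ← R2 + (5/2)·R1: [0, 0, -8, 0, 2]
R3 ← R3 − (3/2)·R1: [0, 0, 4, 0, -1]
R4 ← R4 − (3/2)·R1: [0, 0, 8, 0, -2]
R6 ← R6 − R1: [0, 0, 8, 0, -2]
R3 ← R3 + (1/2)·R2: [0, 0, 0, 0, 0]
R4 ← R4 + R2: [0, 0, 0, 0, 0]
R5 ← R5 + (1/2)·R2: [0, 0, 0, 0, 0]
R6 ← R6 + R2: [0, 0, 0, 0, 0]
2 nonzero rows, so rank(B) = 2.
B has 5 columns; by rank–nullity, nullity = 5 − 2 = 3.

3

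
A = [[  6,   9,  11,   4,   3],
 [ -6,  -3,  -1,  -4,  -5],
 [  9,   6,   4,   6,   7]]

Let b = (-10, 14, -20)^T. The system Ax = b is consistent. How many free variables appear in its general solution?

3

Row reduce the augmented matrix [A | b].
R2 ← R2 + R1: [0, 6, 10, 0, -2, 4]
R3 ← R3 − (3/2)·R1: [0, -15/2, -25/2, 0, 5/2, -5]
R3 ← R3 + (5/4)·R2: [0, 0, 0, 0, 0, 0]
The echelon form has 2 nonzero rows, and every pivot lies in the first 5 columns, so rank(A) = rank([A|b]) = 2.
The system is consistent.
Free variables = (unknowns) − (rank) = 5 − 2 = 3.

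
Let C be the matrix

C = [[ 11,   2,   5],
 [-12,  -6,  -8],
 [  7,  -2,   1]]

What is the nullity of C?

Row reduce to echelon form.
R2 ← R2 + (12/11)·R1: [0, -42/11, -28/11]
R3 ← R3 − (7/11)·R1: [0, -36/11, -24/11]
R3 ← R3 − (6/7)·R2: [0, 0, 0]
2 nonzero rows, so rank(C) = 2.
C has 3 columns; by rank–nullity, nullity = 3 − 2 = 1.

1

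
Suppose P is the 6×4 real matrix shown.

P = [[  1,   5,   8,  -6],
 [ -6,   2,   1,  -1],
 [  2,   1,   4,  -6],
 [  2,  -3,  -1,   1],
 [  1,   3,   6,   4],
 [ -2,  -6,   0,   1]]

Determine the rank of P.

Row reduce to echelon form.
R2 ← R2 + (6)·R1: [0, 32, 49, -37]
R3 ← R3 − (2)·R1: [0, -9, -12, 6]
R4 ← R4 − (2)·R1: [0, -13, -17, 13]
R5 ← R5 − R1: [0, -2, -2, 10]
R6 ← R6 + (2)·R1: [0, 4, 16, -11]
R3 ← R3 + (9/32)·R2: [0, 0, 57/32, -141/32]
R4 ← R4 + (13/32)·R2: [0, 0, 93/32, -65/32]
R5 ← R5 + (1/16)·R2: [0, 0, 17/16, 123/16]
R6 ← R6 − (1/8)·R2: [0, 0, 79/8, -51/8]
R4 ← R4 − (31/19)·R3: [0, 0, 0, 98/19]
R5 ← R5 − (34/57)·R3: [0, 0, 0, 196/19]
R6 ← R6 − (316/57)·R3: [0, 0, 0, 343/19]
R5 ← R5 − (2)·R4: [0, 0, 0, 0]
R6 ← R6 − (7/2)·R4: [0, 0, 0, 0]
Echelon form has 4 nonzero rows, so rank(P) = 4.

4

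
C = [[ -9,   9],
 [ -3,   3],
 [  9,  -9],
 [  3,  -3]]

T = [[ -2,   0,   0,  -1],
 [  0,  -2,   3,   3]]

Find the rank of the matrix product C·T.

First compute CT:
[[ 18, -18,  27,  36],
 [  6,  -6,   9,  12],
 [-18,  18, -27, -36],
 [ -6,   6,  -9, -12]]
Now row reduce the product.
R2 ← R2 − (1/3)·R1: [0, 0, 0, 0]
R3 ← R3 + R1: [0, 0, 0, 0]
R4 ← R4 + (1/3)·R1: [0, 0, 0, 0]
1 nonzero row, so rank(CT) = 1.

1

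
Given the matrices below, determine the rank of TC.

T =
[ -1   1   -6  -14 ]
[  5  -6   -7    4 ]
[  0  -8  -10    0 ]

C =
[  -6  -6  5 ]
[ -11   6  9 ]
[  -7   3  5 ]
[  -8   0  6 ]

3

First compute TC:
[[149,  -6, -110],
 [ 53, -87, -40],
 [158, -78, -122]]
Now row reduce the product.
R2 ← R2 − (53/149)·R1: [0, -12645/149, -130/149]
R3 ← R3 − (158/149)·R1: [0, -10674/149, -798/149]
R3 ← R3 − (1186/1405)·R2: [0, 0, -1298/281]
3 nonzero rows, so rank(TC) = 3.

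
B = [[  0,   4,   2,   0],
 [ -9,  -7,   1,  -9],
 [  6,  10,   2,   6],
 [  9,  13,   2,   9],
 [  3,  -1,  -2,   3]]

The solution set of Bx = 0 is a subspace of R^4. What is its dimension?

2

Row reduce to echelon form.
Swap R1 ↔ R2
R3 ← R3 + (2/3)·R1: [0, 16/3, 8/3, 0]
R4 ← R4 + R1: [0, 6, 3, 0]
R5 ← R5 + (1/3)·R1: [0, -10/3, -5/3, 0]
R3 ← R3 − (4/3)·R2: [0, 0, 0, 0]
R4 ← R4 − (3/2)·R2: [0, 0, 0, 0]
R5 ← R5 + (5/6)·R2: [0, 0, 0, 0]
2 nonzero rows, so rank(B) = 2.
B has 4 columns; by rank–nullity, nullity = 4 − 2 = 2.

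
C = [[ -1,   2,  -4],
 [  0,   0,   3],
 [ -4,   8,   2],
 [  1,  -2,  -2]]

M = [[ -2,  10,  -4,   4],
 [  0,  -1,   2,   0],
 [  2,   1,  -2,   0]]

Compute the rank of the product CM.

First compute CM:
[[ -6, -16,  16,  -4],
 [  6,   3,  -6,   0],
 [ 12, -46,  28, -16],
 [ -6,  10,  -4,   4]]
Now row reduce the product.
R2 ← R2 + R1: [0, -13, 10, -4]
R3 ← R3 + (2)·R1: [0, -78, 60, -24]
R4 ← R4 − R1: [0, 26, -20, 8]
R3 ← R3 − (6)·R2: [0, 0, 0, 0]
R4 ← R4 + (2)·R2: [0, 0, 0, 0]
2 nonzero rows, so rank(CM) = 2.

2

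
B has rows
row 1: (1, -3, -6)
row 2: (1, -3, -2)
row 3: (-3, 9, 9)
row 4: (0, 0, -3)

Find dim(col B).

2

Row reduce to echelon form.
R2 ← R2 − R1: [0, 0, 4]
R3 ← R3 + (3)·R1: [0, 0, -9]
R3 ← R3 + (9/4)·R2: [0, 0, 0]
R4 ← R4 + (3/4)·R2: [0, 0, 0]
Echelon form has 2 nonzero rows, so rank(B) = 2.
The column space has dimension equal to the rank: 2.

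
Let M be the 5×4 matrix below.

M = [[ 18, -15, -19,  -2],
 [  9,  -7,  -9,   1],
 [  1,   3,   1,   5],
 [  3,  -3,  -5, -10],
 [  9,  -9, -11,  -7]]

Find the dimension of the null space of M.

Row reduce to echelon form.
R2 ← R2 − (1/2)·R1: [0, 1/2, 1/2, 2]
R3 ← R3 − (1/18)·R1: [0, 23/6, 37/18, 46/9]
R4 ← R4 − (1/6)·R1: [0, -1/2, -11/6, -29/3]
R5 ← R5 − (1/2)·R1: [0, -3/2, -3/2, -6]
R3 ← R3 − (23/3)·R2: [0, 0, -16/9, -92/9]
R4 ← R4 + R2: [0, 0, -4/3, -23/3]
R5 ← R5 + (3)·R2: [0, 0, 0, 0]
R4 ← R4 − (3/4)·R3: [0, 0, 0, 0]
3 nonzero rows, so rank(M) = 3.
M has 4 columns; by rank–nullity, nullity = 4 − 3 = 1.

1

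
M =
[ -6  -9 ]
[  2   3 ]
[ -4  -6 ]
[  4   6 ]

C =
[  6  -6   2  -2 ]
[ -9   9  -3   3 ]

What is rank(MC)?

1

First compute MC:
[[ 45, -45,  15, -15],
 [-15,  15,  -5,   5],
 [ 30, -30,  10, -10],
 [-30,  30, -10,  10]]
Now row reduce the product.
R2 ← R2 + (1/3)·R1: [0, 0, 0, 0]
R3 ← R3 − (2/3)·R1: [0, 0, 0, 0]
R4 ← R4 + (2/3)·R1: [0, 0, 0, 0]
1 nonzero row, so rank(MC) = 1.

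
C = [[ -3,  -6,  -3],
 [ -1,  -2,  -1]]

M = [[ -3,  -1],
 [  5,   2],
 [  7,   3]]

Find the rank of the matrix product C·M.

1

First compute CM:
[[-42, -18],
 [-14,  -6]]
Now row reduce the product.
R2 ← R2 − (1/3)·R1: [0, 0]
1 nonzero row, so rank(CM) = 1.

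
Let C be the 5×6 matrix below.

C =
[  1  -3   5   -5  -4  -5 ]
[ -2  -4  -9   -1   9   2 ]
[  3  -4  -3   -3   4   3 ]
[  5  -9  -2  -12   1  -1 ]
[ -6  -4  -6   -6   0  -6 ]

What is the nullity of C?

1

Row reduce to echelon form.
R2 ← R2 + (2)·R1: [0, -10, 1, -11, 1, -8]
R3 ← R3 − (3)·R1: [0, 5, -18, 12, 16, 18]
R4 ← R4 − (5)·R1: [0, 6, -27, 13, 21, 24]
R5 ← R5 + (6)·R1: [0, -22, 24, -36, -24, -36]
R3 ← R3 + (1/2)·R2: [0, 0, -35/2, 13/2, 33/2, 14]
R4 ← R4 + (3/5)·R2: [0, 0, -132/5, 32/5, 108/5, 96/5]
R5 ← R5 − (11/5)·R2: [0, 0, 109/5, -59/5, -131/5, -92/5]
R4 ← R4 − (264/175)·R3: [0, 0, 0, -596/175, -576/175, -48/25]
R5 ← R5 + (218/175)·R3: [0, 0, 0, -648/175, -988/175, -24/25]
R5 ← R5 − (162/149)·R4: [0, 0, 0, 0, -308/149, 168/149]
5 nonzero rows, so rank(C) = 5.
C has 6 columns; by rank–nullity, nullity = 6 − 5 = 1.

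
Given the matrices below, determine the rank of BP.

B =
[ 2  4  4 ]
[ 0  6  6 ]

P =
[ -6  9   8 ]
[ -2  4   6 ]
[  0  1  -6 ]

First compute BP:
[[-20,  38,  16],
 [-12,  30,   0]]
Now row reduce the product.
R2 ← R2 − (3/5)·R1: [0, 36/5, -48/5]
2 nonzero rows, so rank(BP) = 2.

2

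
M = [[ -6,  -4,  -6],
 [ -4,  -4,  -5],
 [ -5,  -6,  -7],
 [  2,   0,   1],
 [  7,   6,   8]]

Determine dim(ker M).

Row reduce to echelon form.
R2 ← R2 − (2/3)·R1: [0, -4/3, -1]
R3 ← R3 − (5/6)·R1: [0, -8/3, -2]
R4 ← R4 + (1/3)·R1: [0, -4/3, -1]
R5 ← R5 + (7/6)·R1: [0, 4/3, 1]
R3 ← R3 − (2)·R2: [0, 0, 0]
R4 ← R4 − R2: [0, 0, 0]
R5 ← R5 + R2: [0, 0, 0]
2 nonzero rows, so rank(M) = 2.
M has 3 columns; by rank–nullity, nullity = 3 − 2 = 1.

1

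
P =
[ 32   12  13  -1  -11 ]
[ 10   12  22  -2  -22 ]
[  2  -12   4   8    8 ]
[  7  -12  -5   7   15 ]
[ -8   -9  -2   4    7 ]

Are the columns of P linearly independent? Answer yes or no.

Row reduce P to echelon form.
R2 ← R2 − (5/16)·R1: [0, 33/4, 287/16, -27/16, -297/16]
R3 ← R3 − (1/16)·R1: [0, -51/4, 51/16, 129/16, 139/16]
R4 ← R4 − (7/32)·R1: [0, -117/8, -251/32, 231/32, 557/32]
R5 ← R5 + (1/4)·R1: [0, -6, 5/4, 15/4, 17/4]
R3 ← R3 + (17/11)·R2: [0, 0, 340/11, 60/11, -20]
R4 ← R4 + (39/22)·R2: [0, 0, 527/22, 93/22, -31/2]
R5 ← R5 + (8/11)·R2: [0, 0, 629/44, 111/44, -37/4]
R4 ← R4 − (31/40)·R3: [0, 0, 0, 0, 0]
R5 ← R5 − (37/80)·R3: [0, 0, 0, 0, 0]
3 pivots among 5 columns.
Only 3 < 5 pivot columns, so the columns are linearly dependent.

no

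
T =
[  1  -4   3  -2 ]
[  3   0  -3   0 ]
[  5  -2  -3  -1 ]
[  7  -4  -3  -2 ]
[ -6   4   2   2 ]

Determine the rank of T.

Row reduce to echelon form.
R2 ← R2 − (3)·R1: [0, 12, -12, 6]
R3 ← R3 − (5)·R1: [0, 18, -18, 9]
R4 ← R4 − (7)·R1: [0, 24, -24, 12]
R5 ← R5 + (6)·R1: [0, -20, 20, -10]
R3 ← R3 − (3/2)·R2: [0, 0, 0, 0]
R4 ← R4 − (2)·R2: [0, 0, 0, 0]
R5 ← R5 + (5/3)·R2: [0, 0, 0, 0]
Echelon form has 2 nonzero rows, so rank(T) = 2.

2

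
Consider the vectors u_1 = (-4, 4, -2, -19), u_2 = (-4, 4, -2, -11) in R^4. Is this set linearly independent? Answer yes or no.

yes

Form the matrix with these vectors as rows and row reduce.
R2 ← R2 − R1: [0, 0, 0, 8]
2 nonzero rows, so the 2 vectors span a space of dimension 2.
Since 2 = 2, the vectors are linearly independent.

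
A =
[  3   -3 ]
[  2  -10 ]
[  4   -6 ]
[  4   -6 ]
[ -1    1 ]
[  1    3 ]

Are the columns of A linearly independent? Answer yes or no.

Row reduce A to echelon form.
R2 ← R2 − (2/3)·R1: [0, -8]
R3 ← R3 − (4/3)·R1: [0, -2]
R4 ← R4 − (4/3)·R1: [0, -2]
R5 ← R5 + (1/3)·R1: [0, 0]
R6 ← R6 − (1/3)·R1: [0, 4]
R3 ← R3 − (1/4)·R2: [0, 0]
R4 ← R4 − (1/4)·R2: [0, 0]
R6 ← R6 + (1/2)·R2: [0, 0]
2 pivots among 2 columns.
Every column is a pivot column, so the columns are linearly independent.

yes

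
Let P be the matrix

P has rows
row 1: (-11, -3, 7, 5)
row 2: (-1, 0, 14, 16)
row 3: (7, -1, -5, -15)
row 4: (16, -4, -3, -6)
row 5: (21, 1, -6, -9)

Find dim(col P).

Row reduce to echelon form.
R2 ← R2 − (1/11)·R1: [0, 3/11, 147/11, 171/11]
R3 ← R3 + (7/11)·R1: [0, -32/11, -6/11, -130/11]
R4 ← R4 + (16/11)·R1: [0, -92/11, 79/11, 14/11]
R5 ← R5 + (21/11)·R1: [0, -52/11, 81/11, 6/11]
R3 ← R3 + (32/3)·R2: [0, 0, 142, 154]
R4 ← R4 + (92/3)·R2: [0, 0, 417, 478]
R5 ← R5 + (52/3)·R2: [0, 0, 239, 270]
R4 ← R4 − (417/142)·R3: [0, 0, 0, 1829/71]
R5 ← R5 − (239/142)·R3: [0, 0, 0, 767/71]
R5 ← R5 − (13/31)·R4: [0, 0, 0, 0]
Echelon form has 4 nonzero rows, so rank(P) = 4.
The column space has dimension equal to the rank: 4.

4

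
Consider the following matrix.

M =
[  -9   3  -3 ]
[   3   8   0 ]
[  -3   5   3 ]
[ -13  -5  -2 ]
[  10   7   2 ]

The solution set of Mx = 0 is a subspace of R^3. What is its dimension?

Row reduce to echelon form.
R2 ← R2 + (1/3)·R1: [0, 9, -1]
R3 ← R3 − (1/3)·R1: [0, 4, 4]
R4 ← R4 − (13/9)·R1: [0, -28/3, 7/3]
R5 ← R5 + (10/9)·R1: [0, 31/3, -4/3]
R3 ← R3 − (4/9)·R2: [0, 0, 40/9]
R4 ← R4 + (28/27)·R2: [0, 0, 35/27]
R5 ← R5 − (31/27)·R2: [0, 0, -5/27]
R4 ← R4 − (7/24)·R3: [0, 0, 0]
R5 ← R5 + (1/24)·R3: [0, 0, 0]
3 nonzero rows, so rank(M) = 3.
M has 3 columns; by rank–nullity, nullity = 3 − 3 = 0.

0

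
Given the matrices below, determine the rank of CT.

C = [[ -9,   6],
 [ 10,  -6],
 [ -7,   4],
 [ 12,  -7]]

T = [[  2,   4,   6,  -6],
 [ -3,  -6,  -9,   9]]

1

First compute CT:
[[-36, -72, -108, 108],
 [ 38,  76, 114, -114],
 [-26, -52, -78,  78],
 [ 45,  90, 135, -135]]
Now row reduce the product.
R2 ← R2 + (19/18)·R1: [0, 0, 0, 0]
R3 ← R3 − (13/18)·R1: [0, 0, 0, 0]
R4 ← R4 + (5/4)·R1: [0, 0, 0, 0]
1 nonzero row, so rank(CT) = 1.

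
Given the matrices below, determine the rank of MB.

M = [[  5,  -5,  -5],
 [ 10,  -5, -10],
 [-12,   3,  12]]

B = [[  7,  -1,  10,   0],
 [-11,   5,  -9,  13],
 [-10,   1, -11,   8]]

2

First compute MB:
[[140, -35, 150, -105],
 [225, -45, 255, -145],
 [-237,  39, -279, 135]]
Now row reduce the product.
R2 ← R2 − (45/28)·R1: [0, 45/4, 195/14, 95/4]
R3 ← R3 + (237/140)·R1: [0, -81/4, -351/14, -171/4]
R3 ← R3 + (9/5)·R2: [0, 0, 0, 0]
2 nonzero rows, so rank(MB) = 2.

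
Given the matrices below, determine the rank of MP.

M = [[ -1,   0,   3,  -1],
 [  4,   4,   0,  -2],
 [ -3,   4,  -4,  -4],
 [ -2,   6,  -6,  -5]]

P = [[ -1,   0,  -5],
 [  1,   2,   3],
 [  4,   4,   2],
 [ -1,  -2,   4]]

3

First compute MP:
[[ 14,  14,   7],
 [  2,  12, -16],
 [ -5,   0,   3],
 [-11,  -2,  -4]]
Now row reduce the product.
R2 ← R2 − (1/7)·R1: [0, 10, -17]
R3 ← R3 + (5/14)·R1: [0, 5, 11/2]
R4 ← R4 + (11/14)·R1: [0, 9, 3/2]
R3 ← R3 − (1/2)·R2: [0, 0, 14]
R4 ← R4 − (9/10)·R2: [0, 0, 84/5]
R4 ← R4 − (6/5)·R3: [0, 0, 0]
3 nonzero rows, so rank(MP) = 3.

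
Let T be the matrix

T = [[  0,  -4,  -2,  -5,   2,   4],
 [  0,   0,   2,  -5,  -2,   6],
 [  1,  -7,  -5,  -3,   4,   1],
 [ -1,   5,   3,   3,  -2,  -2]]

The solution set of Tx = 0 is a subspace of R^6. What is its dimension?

3

Row reduce to echelon form.
Swap R1 ↔ R3
R4 ← R4 + R1: [0, -2, -2, 0, 2, -1]
Swap R2 ↔ R3
R4 ← R4 − (1/2)·R2: [0, 0, -1, 5/2, 1, -3]
R4 ← R4 + (1/2)·R3: [0, 0, 0, 0, 0, 0]
3 nonzero rows, so rank(T) = 3.
T has 6 columns; by rank–nullity, nullity = 6 − 3 = 3.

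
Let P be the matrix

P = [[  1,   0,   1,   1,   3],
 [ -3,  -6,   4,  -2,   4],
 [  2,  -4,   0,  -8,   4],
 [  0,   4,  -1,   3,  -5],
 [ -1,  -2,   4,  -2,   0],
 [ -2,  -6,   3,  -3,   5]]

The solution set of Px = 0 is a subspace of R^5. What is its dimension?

1

Row reduce to echelon form.
R2 ← R2 + (3)·R1: [0, -6, 7, 1, 13]
R3 ← R3 − (2)·R1: [0, -4, -2, -10, -2]
R5 ← R5 + R1: [0, -2, 5, -1, 3]
R6 ← R6 + (2)·R1: [0, -6, 5, -1, 11]
R3 ← R3 − (2/3)·R2: [0, 0, -20/3, -32/3, -32/3]
R4 ← R4 + (2/3)·R2: [0, 0, 11/3, 11/3, 11/3]
R5 ← R5 − (1/3)·R2: [0, 0, 8/3, -4/3, -4/3]
R6 ← R6 − R2: [0, 0, -2, -2, -2]
R4 ← R4 + (11/20)·R3: [0, 0, 0, -11/5, -11/5]
R5 ← R5 + (2/5)·R3: [0, 0, 0, -28/5, -28/5]
R6 ← R6 − (3/10)·R3: [0, 0, 0, 6/5, 6/5]
R5 ← R5 − (28/11)·R4: [0, 0, 0, 0, 0]
R6 ← R6 + (6/11)·R4: [0, 0, 0, 0, 0]
4 nonzero rows, so rank(P) = 4.
P has 5 columns; by rank–nullity, nullity = 5 − 4 = 1.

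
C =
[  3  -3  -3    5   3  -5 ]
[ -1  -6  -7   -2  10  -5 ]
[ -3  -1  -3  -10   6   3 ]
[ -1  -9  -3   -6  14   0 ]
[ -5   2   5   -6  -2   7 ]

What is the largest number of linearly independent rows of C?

5

Row reduce to echelon form.
R2 ← R2 + (1/3)·R1: [0, -7, -8, -1/3, 11, -20/3]
R3 ← R3 + R1: [0, -4, -6, -5, 9, -2]
R4 ← R4 + (1/3)·R1: [0, -10, -4, -13/3, 15, -5/3]
R5 ← R5 + (5/3)·R1: [0, -3, 0, 7/3, 3, -4/3]
R3 ← R3 − (4/7)·R2: [0, 0, -10/7, -101/21, 19/7, 38/21]
R4 ← R4 − (10/7)·R2: [0, 0, 52/7, -27/7, -5/7, 55/7]
R5 ← R5 − (3/7)·R2: [0, 0, 24/7, 52/21, -12/7, 32/21]
R4 ← R4 + (26/5)·R3: [0, 0, 0, -433/15, 67/5, 259/15]
R5 ← R5 + (12/5)·R3: [0, 0, 0, -136/15, 24/5, 88/15]
R5 ← R5 − (136/433)·R4: [0, 0, 0, 0, 256/433, 192/433]
Echelon form has 5 nonzero rows, so rank(C) = 5.
The rank gives the maximum number of linearly independent rows: 5.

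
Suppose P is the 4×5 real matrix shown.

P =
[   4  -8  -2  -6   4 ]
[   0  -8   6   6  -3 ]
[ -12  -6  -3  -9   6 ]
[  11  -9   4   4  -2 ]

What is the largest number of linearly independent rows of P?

3

Row reduce to echelon form.
R3 ← R3 + (3)·R1: [0, -30, -9, -27, 18]
R4 ← R4 − (11/4)·R1: [0, 13, 19/2, 41/2, -13]
R3 ← R3 − (15/4)·R2: [0, 0, -63/2, -99/2, 117/4]
R4 ← R4 + (13/8)·R2: [0, 0, 77/4, 121/4, -143/8]
R4 ← R4 + (11/18)·R3: [0, 0, 0, 0, 0]
Echelon form has 3 nonzero rows, so rank(P) = 3.
The rank gives the maximum number of linearly independent rows: 3.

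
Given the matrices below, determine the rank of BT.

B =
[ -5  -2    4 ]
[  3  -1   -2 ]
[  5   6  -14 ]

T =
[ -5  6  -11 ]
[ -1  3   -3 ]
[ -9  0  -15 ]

2

First compute BT:
[[ -9, -36,   1],
 [  4,  15,   0],
 [ 95,  48, 137]]
Now row reduce the product.
R2 ← R2 + (4/9)·R1: [0, -1, 4/9]
R3 ← R3 + (95/9)·R1: [0, -332, 1328/9]
R3 ← R3 − (332)·R2: [0, 0, 0]
2 nonzero rows, so rank(BT) = 2.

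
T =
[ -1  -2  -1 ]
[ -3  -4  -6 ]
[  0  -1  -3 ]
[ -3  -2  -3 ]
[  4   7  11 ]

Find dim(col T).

Row reduce to echelon form.
R2 ← R2 − (3)·R1: [0, 2, -3]
R4 ← R4 − (3)·R1: [0, 4, 0]
R5 ← R5 + (4)·R1: [0, -1, 7]
R3 ← R3 + (1/2)·R2: [0, 0, -9/2]
R4 ← R4 − (2)·R2: [0, 0, 6]
R5 ← R5 + (1/2)·R2: [0, 0, 11/2]
R4 ← R4 + (4/3)·R3: [0, 0, 0]
R5 ← R5 + (11/9)·R3: [0, 0, 0]
Echelon form has 3 nonzero rows, so rank(T) = 3.
The column space has dimension equal to the rank: 3.

3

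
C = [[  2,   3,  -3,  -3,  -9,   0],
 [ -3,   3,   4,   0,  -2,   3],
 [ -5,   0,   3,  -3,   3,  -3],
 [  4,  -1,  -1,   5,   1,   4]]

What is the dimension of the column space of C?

Row reduce to echelon form.
R2 ← R2 + (3/2)·R1: [0, 15/2, -1/2, -9/2, -31/2, 3]
R3 ← R3 + (5/2)·R1: [0, 15/2, -9/2, -21/2, -39/2, -3]
R4 ← R4 − (2)·R1: [0, -7, 5, 11, 19, 4]
R3 ← R3 − R2: [0, 0, -4, -6, -4, -6]
R4 ← R4 + (14/15)·R2: [0, 0, 68/15, 34/5, 68/15, 34/5]
R4 ← R4 + (17/15)·R3: [0, 0, 0, 0, 0, 0]
Echelon form has 3 nonzero rows, so rank(C) = 3.
The column space has dimension equal to the rank: 3.

3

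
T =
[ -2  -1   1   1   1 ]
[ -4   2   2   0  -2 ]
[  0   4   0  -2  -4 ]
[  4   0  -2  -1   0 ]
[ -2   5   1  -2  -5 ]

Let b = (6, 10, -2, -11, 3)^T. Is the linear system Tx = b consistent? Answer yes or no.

Row reduce the augmented matrix [T | b].
R2 ← R2 − (2)·R1: [0, 4, 0, -2, -4, -2]
R4 ← R4 + (2)·R1: [0, -2, 0, 1, 2, 1]
R5 ← R5 − R1: [0, 6, 0, -3, -6, -3]
R3 ← R3 − R2: [0, 0, 0, 0, 0, 0]
R4 ← R4 + (1/2)·R2: [0, 0, 0, 0, 0, 0]
R5 ← R5 − (3/2)·R2: [0, 0, 0, 0, 0, 0]
The echelon form has 2 nonzero rows, and every pivot lies in the first 5 columns, so rank(T) = rank([T|b]) = 2.
The system is consistent.

yes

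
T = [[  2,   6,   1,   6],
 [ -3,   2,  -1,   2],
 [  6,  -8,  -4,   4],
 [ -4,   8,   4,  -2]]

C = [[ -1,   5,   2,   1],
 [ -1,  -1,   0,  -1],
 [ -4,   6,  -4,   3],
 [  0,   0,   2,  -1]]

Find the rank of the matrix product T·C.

3

First compute TC:
[[-12,  10,  12,  -7],
 [  5, -23,   2, -10],
 [ 18,  14,  36,  -2],
 [-20,  -4, -28,   2]]
Now row reduce the product.
R2 ← R2 + (5/12)·R1: [0, -113/6, 7, -155/12]
R3 ← R3 + (3/2)·R1: [0, 29, 54, -25/2]
R4 ← R4 − (5/3)·R1: [0, -62/3, -48, 41/3]
R3 ← R3 + (174/113)·R2: [0, 0, 7320/113, -3660/113]
R4 ← R4 − (124/113)·R2: [0, 0, -6292/113, 3146/113]
R4 ← R4 + (1573/1830)·R3: [0, 0, 0, 0]
3 nonzero rows, so rank(TC) = 3.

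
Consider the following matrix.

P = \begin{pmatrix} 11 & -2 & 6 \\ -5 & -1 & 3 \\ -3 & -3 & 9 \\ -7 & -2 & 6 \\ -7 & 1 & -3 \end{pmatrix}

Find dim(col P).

Row reduce to echelon form.
R2 ← R2 + (5/11)·R1: [0, -21/11, 63/11]
R3 ← R3 + (3/11)·R1: [0, -39/11, 117/11]
R4 ← R4 + (7/11)·R1: [0, -36/11, 108/11]
R5 ← R5 + (7/11)·R1: [0, -3/11, 9/11]
R3 ← R3 − (13/7)·R2: [0, 0, 0]
R4 ← R4 − (12/7)·R2: [0, 0, 0]
R5 ← R5 − (1/7)·R2: [0, 0, 0]
Echelon form has 2 nonzero rows, so rank(P) = 2.
The column space has dimension equal to the rank: 2.

2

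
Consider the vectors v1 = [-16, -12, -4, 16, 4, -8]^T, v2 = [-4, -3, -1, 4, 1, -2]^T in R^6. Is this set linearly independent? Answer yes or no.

no

Form the matrix with these vectors as rows and row reduce.
R2 ← R2 − (1/4)·R1: [0, 0, 0, 0, 0, 0]
1 nonzero row, so the 2 vectors span a space of dimension 1.
Since 1 < 2, the vectors are linearly dependent.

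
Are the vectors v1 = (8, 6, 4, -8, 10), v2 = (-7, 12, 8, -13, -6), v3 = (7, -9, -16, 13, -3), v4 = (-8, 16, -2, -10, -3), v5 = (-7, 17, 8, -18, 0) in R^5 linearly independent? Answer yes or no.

yes

Form the matrix with these vectors as rows and row reduce.
R2 ← R2 + (7/8)·R1: [0, 69/4, 23/2, -20, 11/4]
R3 ← R3 − (7/8)·R1: [0, -57/4, -39/2, 20, -47/4]
R4 ← R4 + R1: [0, 22, 2, -18, 7]
R5 ← R5 + (7/8)·R1: [0, 89/4, 23/2, -25, 35/4]
R3 ← R3 + (19/23)·R2: [0, 0, -10, 80/23, -218/23]
R4 ← R4 − (88/69)·R2: [0, 0, -38/3, 518/69, 241/69]
R5 ← R5 − (89/69)·R2: [0, 0, -10/3, 55/69, 359/69]
R4 ← R4 − (19/15)·R3: [0, 0, 0, 214/69, 5347/345]
R5 ← R5 − (1/3)·R3: [0, 0, 0, -25/69, 577/69]
R5 ← R5 + (25/214)·R4: [0, 0, 0, 0, 2177/214]
5 nonzero rows, so the 5 vectors span a space of dimension 5.
Since 5 = 5, the vectors are linearly independent.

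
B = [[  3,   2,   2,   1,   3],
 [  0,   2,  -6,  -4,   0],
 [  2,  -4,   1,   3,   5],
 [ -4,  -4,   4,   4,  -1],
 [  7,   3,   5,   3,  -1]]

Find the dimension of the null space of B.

Row reduce to echelon form.
R3 ← R3 − (2/3)·R1: [0, -16/3, -1/3, 7/3, 3]
R4 ← R4 + (4/3)·R1: [0, -4/3, 20/3, 16/3, 3]
R5 ← R5 − (7/3)·R1: [0, -5/3, 1/3, 2/3, -8]
R3 ← R3 + (8/3)·R2: [0, 0, -49/3, -25/3, 3]
R4 ← R4 + (2/3)·R2: [0, 0, 8/3, 8/3, 3]
R5 ← R5 + (5/6)·R2: [0, 0, -14/3, -8/3, -8]
R4 ← R4 + (8/49)·R3: [0, 0, 0, 64/49, 171/49]
R5 ← R5 − (2/7)·R3: [0, 0, 0, -2/7, -62/7]
R5 ← R5 + (7/32)·R4: [0, 0, 0, 0, -259/32]
5 nonzero rows, so rank(B) = 5.
B has 5 columns; by rank–nullity, nullity = 5 − 5 = 0.

0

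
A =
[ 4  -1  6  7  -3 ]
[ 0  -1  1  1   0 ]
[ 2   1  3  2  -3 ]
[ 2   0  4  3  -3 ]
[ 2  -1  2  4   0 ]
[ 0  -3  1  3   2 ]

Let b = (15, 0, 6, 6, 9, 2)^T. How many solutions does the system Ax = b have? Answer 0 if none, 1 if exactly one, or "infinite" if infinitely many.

Row reduce the augmented matrix [A | b].
R3 ← R3 − (1/2)·R1: [0, 3/2, 0, -3/2, -3/2, -3/2]
R4 ← R4 − (1/2)·R1: [0, 1/2, 1, -1/2, -3/2, -3/2]
R5 ← R5 − (1/2)·R1: [0, -1/2, -1, 1/2, 3/2, 3/2]
R3 ← R3 + (3/2)·R2: [0, 0, 3/2, 0, -3/2, -3/2]
R4 ← R4 + (1/2)·R2: [0, 0, 3/2, 0, -3/2, -3/2]
R5 ← R5 − (1/2)·R2: [0, 0, -3/2, 0, 3/2, 3/2]
R6 ← R6 − (3)·R2: [0, 0, -2, 0, 2, 2]
R4 ← R4 − R3: [0, 0, 0, 0, 0, 0]
R5 ← R5 + R3: [0, 0, 0, 0, 0, 0]
R6 ← R6 + (4/3)·R3: [0, 0, 0, 0, 0, 0]
The echelon form has 3 nonzero rows, and every pivot lies in the first 5 columns, so rank(A) = rank([A|b]) = 3.
The system is consistent.
rank = 3 < 5 unknowns, so there are infinitely many solutions.

infinite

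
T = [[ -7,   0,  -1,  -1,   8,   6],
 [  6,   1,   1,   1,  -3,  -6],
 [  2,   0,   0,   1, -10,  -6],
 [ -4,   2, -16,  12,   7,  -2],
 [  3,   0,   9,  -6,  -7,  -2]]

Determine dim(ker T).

1

Row reduce to echelon form.
R2 ← R2 + (6/7)·R1: [0, 1, 1/7, 1/7, 27/7, -6/7]
R3 ← R3 + (2/7)·R1: [0, 0, -2/7, 5/7, -54/7, -30/7]
R4 ← R4 − (4/7)·R1: [0, 2, -108/7, 88/7, 17/7, -38/7]
R5 ← R5 + (3/7)·R1: [0, 0, 60/7, -45/7, -25/7, 4/7]
R4 ← R4 − (2)·R2: [0, 0, -110/7, 86/7, -37/7, -26/7]
R4 ← R4 − (55)·R3: [0, 0, 0, -27, 419, 232]
R5 ← R5 + (30)·R3: [0, 0, 0, 15, -235, -128]
R5 ← R5 + (5/9)·R4: [0, 0, 0, 0, -20/9, 8/9]
5 nonzero rows, so rank(T) = 5.
T has 6 columns; by rank–nullity, nullity = 6 − 5 = 1.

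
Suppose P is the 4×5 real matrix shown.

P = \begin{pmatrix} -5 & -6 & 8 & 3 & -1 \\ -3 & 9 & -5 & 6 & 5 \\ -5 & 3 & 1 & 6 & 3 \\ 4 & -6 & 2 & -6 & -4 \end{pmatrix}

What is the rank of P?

Row reduce to echelon form.
R2 ← R2 − (3/5)·R1: [0, 63/5, -49/5, 21/5, 28/5]
R3 ← R3 − R1: [0, 9, -7, 3, 4]
R4 ← R4 + (4/5)·R1: [0, -54/5, 42/5, -18/5, -24/5]
R3 ← R3 − (5/7)·R2: [0, 0, 0, 0, 0]
R4 ← R4 + (6/7)·R2: [0, 0, 0, 0, 0]
Echelon form has 2 nonzero rows, so rank(P) = 2.

2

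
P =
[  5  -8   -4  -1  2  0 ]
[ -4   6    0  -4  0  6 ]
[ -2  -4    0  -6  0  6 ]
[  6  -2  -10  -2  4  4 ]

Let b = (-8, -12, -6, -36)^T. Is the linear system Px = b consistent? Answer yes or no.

yes

Row reduce the augmented matrix [P | b].
R2 ← R2 + (4/5)·R1: [0, -2/5, -16/5, -24/5, 8/5, 6, -92/5]
R3 ← R3 + (2/5)·R1: [0, -36/5, -8/5, -32/5, 4/5, 6, -46/5]
R4 ← R4 − (6/5)·R1: [0, 38/5, -26/5, -4/5, 8/5, 4, -132/5]
R3 ← R3 − (18)·R2: [0, 0, 56, 80, -28, -102, 322]
R4 ← R4 + (19)·R2: [0, 0, -66, -92, 32, 118, -376]
R4 ← R4 + (33/28)·R3: [0, 0, 0, 16/7, -1, -31/14, 7/2]
The echelon form has 4 nonzero rows, and every pivot lies in the first 6 columns, so rank(P) = rank([P|b]) = 4.
The system is consistent.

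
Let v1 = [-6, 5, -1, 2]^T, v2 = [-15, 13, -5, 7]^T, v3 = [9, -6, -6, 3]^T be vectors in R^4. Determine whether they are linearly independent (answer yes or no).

no

Form the matrix with these vectors as rows and row reduce.
R2 ← R2 − (5/2)·R1: [0, 1/2, -5/2, 2]
R3 ← R3 + (3/2)·R1: [0, 3/2, -15/2, 6]
R3 ← R3 − (3)·R2: [0, 0, 0, 0]
2 nonzero rows, so the 3 vectors span a space of dimension 2.
Since 2 < 3, the vectors are linearly dependent.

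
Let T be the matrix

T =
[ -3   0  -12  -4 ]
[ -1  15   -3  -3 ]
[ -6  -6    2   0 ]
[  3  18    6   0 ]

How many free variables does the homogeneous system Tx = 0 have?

Row reduce to echelon form.
R2 ← R2 − (1/3)·R1: [0, 15, 1, -5/3]
R3 ← R3 − (2)·R1: [0, -6, 26, 8]
R4 ← R4 + R1: [0, 18, -6, -4]
R3 ← R3 + (2/5)·R2: [0, 0, 132/5, 22/3]
R4 ← R4 − (6/5)·R2: [0, 0, -36/5, -2]
R4 ← R4 + (3/11)·R3: [0, 0, 0, 0]
3 nonzero rows, so rank(T) = 3.
T has 4 columns; by rank–nullity, nullity = 4 − 3 = 1.

1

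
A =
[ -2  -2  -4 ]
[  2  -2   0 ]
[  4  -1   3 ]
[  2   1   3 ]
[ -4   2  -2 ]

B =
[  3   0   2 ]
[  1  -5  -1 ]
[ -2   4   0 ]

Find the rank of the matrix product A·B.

First compute AB:
[[  0,  -6,  -2],
 [  4,  10,   6],
 [  5,  17,   9],
 [  1,   7,   3],
 [ -6, -18, -10]]
Now row reduce the product.
Swap R1 ↔ R2
R3 ← R3 − (5/4)·R1: [0, 9/2, 3/2]
R4 ← R4 − (1/4)·R1: [0, 9/2, 3/2]
R5 ← R5 + (3/2)·R1: [0, -3, -1]
R3 ← R3 + (3/4)·R2: [0, 0, 0]
R4 ← R4 + (3/4)·R2: [0, 0, 0]
R5 ← R5 − (1/2)·R2: [0, 0, 0]
2 nonzero rows, so rank(AB) = 2.

2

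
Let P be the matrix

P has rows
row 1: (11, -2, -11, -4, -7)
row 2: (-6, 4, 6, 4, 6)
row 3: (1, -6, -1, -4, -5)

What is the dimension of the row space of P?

2

Row reduce to echelon form.
R2 ← R2 + (6/11)·R1: [0, 32/11, 0, 20/11, 24/11]
R3 ← R3 − (1/11)·R1: [0, -64/11, 0, -40/11, -48/11]
R3 ← R3 + (2)·R2: [0, 0, 0, 0, 0]
Echelon form has 2 nonzero rows, so rank(P) = 2.
The row space has dimension equal to the rank: 2.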